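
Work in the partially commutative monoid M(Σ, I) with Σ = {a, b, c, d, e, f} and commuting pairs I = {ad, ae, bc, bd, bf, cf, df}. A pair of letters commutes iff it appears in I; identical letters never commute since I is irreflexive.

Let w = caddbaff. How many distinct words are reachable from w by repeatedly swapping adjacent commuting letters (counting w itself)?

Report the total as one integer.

21

0(c) covers ∅
1(a) covers 0:c
2(d) covers 0:c
3(d) covers 2:d
4(b) covers 1:a
5(a) covers 4:b
6(f) covers 5:a
7(f) covers 6:f
floor of heap: 0:c
completions by unplaced set U, small U first (add the entries for U minus each lowest piece of U):
  |U|=1: {3}:1  {7}:1
  |U|=2: {2,3}:1  {3,7}:2  {6,7}:1
  |U|=3: {2,3,7}:3  {3,6,7}:3  {5,6,7}:1
  |U|=4: {2,3,6,7}:6  {3,5,6,7}:4  {4,5,6,7}:1
  |U|=5: {1,4,5,6,7}:1  {2,3,5,6,7}:10  {3,4,5,6,7}:5
  |U|=6: {1,3,4,5,6,7}:6  {2,3,4,5,6,7}:15
  start at 0(c): 21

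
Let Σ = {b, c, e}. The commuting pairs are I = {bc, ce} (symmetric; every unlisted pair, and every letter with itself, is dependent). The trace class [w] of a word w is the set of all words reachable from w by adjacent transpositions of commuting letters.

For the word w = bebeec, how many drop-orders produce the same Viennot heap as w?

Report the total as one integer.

0(b) covers ∅
1(e) covers 0:b
2(b) covers 1:e
3(e) covers 2:b
4(e) covers 3:e
5(c) covers ∅
floor of heap: 0:b, 5:c
completions by unplaced set U, small U first (add the entries for U minus each lowest piece of U):
  |U|=1: {4}:1  {5}:1
  |U|=2: {3,4}:1  {4,5}:2
  |U|=3: {2,3,4}:1  {3,4,5}:3
  |U|=4: {1,2,3,4}:1  {2,3,4,5}:4
  start at 0(b): 5
  start at 5(c): 1
sum over floor = 6

6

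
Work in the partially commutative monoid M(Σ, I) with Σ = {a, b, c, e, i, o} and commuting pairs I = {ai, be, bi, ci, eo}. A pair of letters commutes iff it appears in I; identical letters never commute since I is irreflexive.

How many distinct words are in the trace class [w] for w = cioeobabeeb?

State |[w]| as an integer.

48

piece 0:c — minimal
piece 1:i — minimal
piece 2:o rests on {0:c, 1:i}
piece 3:e rests on {0:c, 1:i}
piece 4:o rests on {2:o}
piece 5:b rests on {4:o}
piece 6:a rests on {3:e, 5:b}
piece 7:b rests on {6:a}
piece 8:e rests on {6:a}
piece 9:e rests on {8:e}
piece 10:b rests on {7:b}
minimal pieces: {0:c, 1:i}
ways to finish when only these pieces remain (= sum over removing one remaining piece with nothing left below it):
  1 left: {9}→1  {10}→1
  2 left: {7,10}→1  {8,9}→1  {9,10}→2
  3 left: {7,9,10}→3  {8,9,10}→3
  4 left: {7,8,9,10}→6
  5 left: {6,7,8,9,10}→6
  6 left: {3,6,7,8,9,10}→6  {5,6,7,8,9,10}→6
  7 left: {3,5,6,7,8,9,10}→12  {4,5,6,7,8,9,10}→6
  8 left: {2,4,5,6,7,8,9,10}→6  {3,4,5,6,7,8,9,10}→18
  9 left: {2,3,4,5,6,7,8,9,10}→24
  placing 0:c first → 24 extensions
  placing 1:i first → 24 extensions
total linear extensions = 48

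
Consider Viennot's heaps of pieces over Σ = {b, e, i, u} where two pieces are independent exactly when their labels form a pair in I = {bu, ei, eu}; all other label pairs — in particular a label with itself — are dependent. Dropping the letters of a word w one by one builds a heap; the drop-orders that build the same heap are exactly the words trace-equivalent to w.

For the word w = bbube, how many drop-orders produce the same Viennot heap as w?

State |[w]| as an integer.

#0=b has no predecessor
#1=b depends on [0:b]
#2=u has no predecessor
#3=b depends on [1:b]
#4=e depends on [3:b]
sources: [0:b, 2:u]
N(rest) = Σ N(rest − s) over sources s of rest; N(one piece) = 1:
  size 1 → [2]=1  [4]=1
  size 2 → [2,4]=2  [3,4]=1
  size 3 → [1,3,4]=1  [2,3,4]=3
  first=0(b) contributes 4
  first=2(u) contributes 1
|[w]| = 5

5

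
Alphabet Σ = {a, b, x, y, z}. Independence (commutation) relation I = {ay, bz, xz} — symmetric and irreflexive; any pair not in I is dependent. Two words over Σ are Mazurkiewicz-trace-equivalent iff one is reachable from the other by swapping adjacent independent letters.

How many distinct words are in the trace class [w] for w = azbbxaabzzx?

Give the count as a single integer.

24

#0=a has no predecessor
#1=z depends on [0:a]
#2=b depends on [0:a]
#3=b depends on [2:b]
#4=x depends on [3:b]
#5=a depends on [1:z, 4:x]
#6=a depends on [5:a]
#7=b depends on [6:a]
#8=z depends on [6:a]
#9=z depends on [8:z]
#10=x depends on [7:b]
sources: [0:a]
N(rest) = Σ N(rest − s) over sources s of rest; N(one piece) = 1:
  size 1 → [9]=1  [10]=1
  size 2 → [7,10]=1  [8,9]=1  [9,10]=2
  size 3 → [7,9,10]=3  [8,9,10]=3
  size 4 → [7,8,9,10]=6
  size 5 → [6,7,8,9,10]=6
  size 6 → [5,6,7,8,9,10]=6
  size 7 → [1,5,6,7,8,9,10]=6  [4,5,6,7,8,9,10]=6
  size 8 → [1,4,5,6,7,8,9,10]=12  [3,4,5,6,7,8,9,10]=6
  size 9 → [1,3,4,5,6,7,8,9,10]=18  [2,3,4,5,6,7,8,9,10]=6
  first=0(a) contributes 24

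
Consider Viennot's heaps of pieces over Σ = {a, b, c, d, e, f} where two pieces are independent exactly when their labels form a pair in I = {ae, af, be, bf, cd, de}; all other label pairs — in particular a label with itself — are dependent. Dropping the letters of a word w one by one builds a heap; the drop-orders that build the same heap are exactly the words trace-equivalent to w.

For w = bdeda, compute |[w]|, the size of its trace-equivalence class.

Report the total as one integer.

5

0(b) covers ∅
1(d) covers 0:b
2(e) covers ∅
3(d) covers 1:d
4(a) covers 3:d
floor of heap: 0:b, 2:e
completions by unplaced set U, small U first (add the entries for U minus each lowest piece of U):
  |U|=1: {2}:1  {4}:1
  |U|=2: {2,4}:2  {3,4}:1
  |U|=3: {1,3,4}:1  {2,3,4}:3
  start at 0(b): 4
  start at 2(e): 1
sum over floor = 5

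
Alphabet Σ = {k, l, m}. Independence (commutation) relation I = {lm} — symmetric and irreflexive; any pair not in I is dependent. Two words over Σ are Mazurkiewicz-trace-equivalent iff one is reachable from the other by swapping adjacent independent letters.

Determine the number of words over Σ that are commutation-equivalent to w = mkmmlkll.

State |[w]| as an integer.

#0=m has no predecessor
#1=k depends on [0:m]
#2=m depends on [1:k]
#3=m depends on [2:m]
#4=l depends on [1:k]
#5=k depends on [3:m, 4:l]
#6=l depends on [5:k]
#7=l depends on [6:l]
sources: [0:m]
N(rest) = Σ N(rest − s) over sources s of rest; N(one piece) = 1:
  size 1 → [7]=1
  size 2 → [6,7]=1
  size 3 → [5,6,7]=1
  size 4 → [3,5,6,7]=1  [4,5,6,7]=1
  size 5 → [2,3,5,6,7]=1  [3,4,5,6,7]=2
  size 6 → [2,3,4,5,6,7]=3
  first=0(m) contributes 3

3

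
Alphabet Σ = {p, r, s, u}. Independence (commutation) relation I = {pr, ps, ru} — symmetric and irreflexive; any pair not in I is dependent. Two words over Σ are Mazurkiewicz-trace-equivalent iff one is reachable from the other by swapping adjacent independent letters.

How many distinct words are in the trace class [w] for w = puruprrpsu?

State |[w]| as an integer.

111

#0=p has no predecessor
#1=u depends on [0:p]
#2=r has no predecessor
#3=u depends on [1:u]
#4=p depends on [3:u]
#5=r depends on [2:r]
#6=r depends on [5:r]
#7=p depends on [4:p]
#8=s depends on [3:u, 6:r]
#9=u depends on [7:p, 8:s]
sources: [0:p, 2:r]
N(rest) = Σ N(rest − s) over sources s of rest; N(one piece) = 1:
  size 1 → [9]=1
  size 2 → [7,9]=1  [8,9]=1
  size 3 → [4,7,9]=1  [6,8,9]=1  [7,8,9]=2
  size 4 → [4,7,8,9]=3  [5,6,8,9]=1  [6,7,8,9]=3
  size 5 → [2,5,6,8,9]=1  [3,4,7,8,9]=3  [4,6,7,8,9]=6  [5,6,7,8,9]=4
  size 6 → [1,3,4,7,8,9]=3  [2,5,6,7,8,9]=5  [3,4,6,7,8,9]=9  [4,5,6,7,8,9]=10
  size 7 → [0,1,3,4,7,8,9]=3  [1,3,4,6,7,8,9]=12  [2,4,5,6,7,8,9]=15  [3,4,5,6,7,8,9]=19
  size 8 → [0,1,3,4,6,7,8,9]=15  [1,3,4,5,6,7,8,9]=31  [2,3,4,5,6,7,8,9]=34
  first=0(p) contributes 65
  first=2(r) contributes 46
|[w]| = 111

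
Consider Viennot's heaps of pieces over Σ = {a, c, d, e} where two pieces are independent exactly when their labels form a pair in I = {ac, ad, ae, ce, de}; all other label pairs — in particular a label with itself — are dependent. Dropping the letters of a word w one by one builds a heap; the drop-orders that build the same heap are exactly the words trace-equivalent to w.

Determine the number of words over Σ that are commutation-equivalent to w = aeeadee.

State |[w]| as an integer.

105

0(a) covers ∅
1(e) covers ∅
2(e) covers 1:e
3(a) covers 0:a
4(d) covers ∅
5(e) covers 2:e
6(e) covers 5:e
floor of heap: 0:a, 1:e, 4:d
completions by unplaced set U, small U first (add the entries for U minus each lowest piece of U):
  |U|=1: {3}:1  {4}:1  {6}:1
  |U|=2: {0,3}:1  {3,4}:2  {3,6}:2  {4,6}:2  {5,6}:1
  |U|=3: {0,3,4}:3  {0,3,6}:3  {2,5,6}:1  {3,4,6}:6  {3,5,6}:3  {4,5,6}:3
  |U|=4: {0,3,4,6}:12  {0,3,5,6}:6  {1,2,5,6}:1  {2,3,5,6}:4  {2,4,5,6}:4  {3,4,5,6}:12
  |U|=5: {0,2,3,5,6}:10  {0,3,4,5,6}:30  {1,2,3,5,6}:5  {1,2,4,5,6}:5  {2,3,4,5,6}:20
  start at 0(a): 30
  start at 1(e): 60
  start at 4(d): 15
sum over floor = 105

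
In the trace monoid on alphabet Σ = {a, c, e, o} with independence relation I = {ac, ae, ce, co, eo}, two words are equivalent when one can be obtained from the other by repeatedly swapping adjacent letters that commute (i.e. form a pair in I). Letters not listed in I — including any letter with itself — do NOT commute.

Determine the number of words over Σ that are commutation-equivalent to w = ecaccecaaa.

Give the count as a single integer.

3150

0(e) covers ∅
1(c) covers ∅
2(a) covers ∅
3(c) covers 1:c
4(c) covers 3:c
5(e) covers 0:e
6(c) covers 4:c
7(a) covers 2:a
8(a) covers 7:a
9(a) covers 8:a
floor of heap: 0:e, 1:c, 2:a
completions by unplaced set U, small U first (add the entries for U minus each lowest piece of U):
  |U|=1: {5}:1  {6}:1  {9}:1
  |U|=2: {0,5}:1  {4,6}:1  {5,6}:2  {5,9}:2  {6,9}:2  {8,9}:1
  |U|=3: {0,5,6}:3  {0,5,9}:3  {3,4,6}:1  {4,5,6}:3  {4,6,9}:3  {5,6,9}:6  {5,8,9}:3  {6,8,9}:3  {7,8,9}:1
  |U|=4: {0,4,5,6}:6  {0,5,6,9}:12  {0,5,8,9}:6  {1,3,4,6}:1  {2,7,8,9}:1  {3,4,5,6}:4  {3,4,6,9}:4  {4,5,6,9}:12  {4,6,8,9}:6  {5,6,8,9}:12  {5,7,8,9}:4  {6,7,8,9}:4
  |U|=5: {0,3,4,5,6}:10  {0,4,5,6,9}:30  {0,5,6,8,9}:30  {0,5,7,8,9}:10  {1,3,4,5,6}:5  {1,3,4,6,9}:5  {2,5,7,8,9}:5  {2,6,7,8,9}:5  {3,4,5,6,9}:20  {3,4,6,8,9}:10  {4,5,6,8,9}:30  {4,6,7,8,9}:10  {5,6,7,8,9}:20
  |U|=6: {0,1,3,4,5,6}:15  {0,2,5,7,8,9}:15  {0,3,4,5,6,9}:60  {0,4,5,6,8,9}:90  {0,5,6,7,8,9}:60  {1,3,4,5,6,9}:30  {1,3,4,6,8,9}:15  {2,4,6,7,8,9}:15  {2,5,6,7,8,9}:30  {3,4,5,6,8,9}:60  {3,4,6,7,8,9}:20  {4,5,6,7,8,9}:60
  |U|=7: {0,1,3,4,5,6,9}:105  {0,2,5,6,7,8,9}:105  {0,3,4,5,6,8,9}:210  {0,4,5,6,7,8,9}:210  {1,3,4,5,6,8,9}:105  {1,3,4,6,7,8,9}:35  {2,3,4,6,7,8,9}:35  {2,4,5,6,7,8,9}:105  {3,4,5,6,7,8,9}:140
  |U|=8: {0,1,3,4,5,6,8,9}:420  {0,2,4,5,6,7,8,9}:420  {0,3,4,5,6,7,8,9}:560  {1,2,3,4,6,7,8,9}:70  {1,3,4,5,6,7,8,9}:280  {2,3,4,5,6,7,8,9}:280
  start at 0(e): 630
  start at 1(c): 1260
  start at 2(a): 1260
sum over floor = 3150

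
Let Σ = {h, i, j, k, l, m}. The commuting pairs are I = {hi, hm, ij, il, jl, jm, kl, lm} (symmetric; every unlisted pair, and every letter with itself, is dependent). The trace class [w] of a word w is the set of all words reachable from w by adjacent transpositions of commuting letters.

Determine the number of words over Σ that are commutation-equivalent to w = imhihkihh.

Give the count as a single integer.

30

#0=i has no predecessor
#1=m depends on [0:i]
#2=h has no predecessor
#3=i depends on [1:m]
#4=h depends on [2:h]
#5=k depends on [3:i, 4:h]
#6=i depends on [5:k]
#7=h depends on [5:k]
#8=h depends on [7:h]
sources: [0:i, 2:h]
N(rest) = Σ N(rest − s) over sources s of rest; N(one piece) = 1:
  size 1 → [6]=1  [8]=1
  size 2 → [6,8]=2  [7,8]=1
  size 3 → [6,7,8]=3
  size 4 → [5,6,7,8]=3
  size 5 → [3,5,6,7,8]=3  [4,5,6,7,8]=3
  size 6 → [1,3,5,6,7,8]=3  [2,4,5,6,7,8]=3  [3,4,5,6,7,8]=6
  size 7 → [0,1,3,5,6,7,8]=3  [1,3,4,5,6,7,8]=9  [2,3,4,5,6,7,8]=9
  first=0(i) contributes 18
  first=2(h) contributes 12
|[w]| = 30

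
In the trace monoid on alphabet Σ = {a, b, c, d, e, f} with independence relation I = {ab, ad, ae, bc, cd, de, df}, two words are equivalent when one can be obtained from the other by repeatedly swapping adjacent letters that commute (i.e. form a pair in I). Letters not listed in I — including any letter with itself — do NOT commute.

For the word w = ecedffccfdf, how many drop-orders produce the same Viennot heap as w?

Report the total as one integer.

55

piece 0:e — minimal
piece 1:c rests on {0:e}
piece 2:e rests on {1:c}
piece 3:d — minimal
piece 4:f rests on {2:e}
piece 5:f rests on {4:f}
piece 6:c rests on {5:f}
piece 7:c rests on {6:c}
piece 8:f rests on {7:c}
piece 9:d rests on {3:d}
piece 10:f rests on {8:f}
minimal pieces: {0:e, 3:d}
ways to finish when only these pieces remain (= sum over removing one remaining piece with nothing left below it):
  1 left: {9}→1  {10}→1
  2 left: {3,9}→1  {8,10}→1  {9,10}→2
  3 left: {3,9,10}→3  {7,8,10}→1  {8,9,10}→3
  4 left: {3,8,9,10}→6  {6,7,8,10}→1  {7,8,9,10}→4
  5 left: {3,7,8,9,10}→10  {5,6,7,8,10}→1  {6,7,8,9,10}→5
  6 left: {3,6,7,8,9,10}→15  {4,5,6,7,8,10}→1  {5,6,7,8,9,10}→6
  7 left: {2,4,5,6,7,8,10}→1  {3,5,6,7,8,9,10}→21  {4,5,6,7,8,9,10}→7
  8 left: {1,2,4,5,6,7,8,10}→1  {2,4,5,6,7,8,9,10}→8  {3,4,5,6,7,8,9,10}→28
  9 left: {0,1,2,4,5,6,7,8,10}→1  {1,2,4,5,6,7,8,9,10}→9  {2,3,4,5,6,7,8,9,10}→36
  placing 0:e first → 45 extensions
  placing 3:d first → 10 extensions
total linear extensions = 55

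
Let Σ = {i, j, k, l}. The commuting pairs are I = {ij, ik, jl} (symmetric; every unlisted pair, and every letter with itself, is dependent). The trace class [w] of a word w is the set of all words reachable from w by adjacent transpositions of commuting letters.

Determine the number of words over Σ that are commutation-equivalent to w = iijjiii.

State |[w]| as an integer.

21

drop 0:i onto floor
drop 1:i onto {0:i}
drop 2:j onto floor
drop 3:j onto {2:j}
drop 4:i onto {1:i}
drop 5:i onto {4:i}
drop 6:i onto {5:i}
ground layer = {0:i, 2:j}
drop-orders for the pieces not yet dropped (sum over which currently-grounded one goes next):
  1 to go: {3} 1  {6} 1
  2 to go: {2,3} 1  {3,6} 2  {5,6} 1
  3 to go: {2,3,6} 3  {3,5,6} 3  {4,5,6} 1
  4 to go: {1,4,5,6} 1  {2,3,5,6} 6  {3,4,5,6} 4
  5 to go: {0,1,4,5,6} 1  {1,3,4,5,6} 5  {2,3,4,5,6} 10
  if 0:i drops first: 15 orders
  if 2:j drops first: 6 orders
heap linearizations: 21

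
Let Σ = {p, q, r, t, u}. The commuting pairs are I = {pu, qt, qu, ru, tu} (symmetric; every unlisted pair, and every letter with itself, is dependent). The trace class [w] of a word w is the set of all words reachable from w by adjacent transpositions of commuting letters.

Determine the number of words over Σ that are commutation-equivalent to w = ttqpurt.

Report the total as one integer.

21

0(t) covers ∅
1(t) covers 0:t
2(q) covers ∅
3(p) covers 1:t, 2:q
4(u) covers ∅
5(r) covers 3:p
6(t) covers 5:r
floor of heap: 0:t, 2:q, 4:u
completions by unplaced set U, small U first (add the entries for U minus each lowest piece of U):
  |U|=1: {4}:1  {6}:1
  |U|=2: {4,6}:2  {5,6}:1
  |U|=3: {3,5,6}:1  {4,5,6}:3
  |U|=4: {1,3,5,6}:1  {2,3,5,6}:1  {3,4,5,6}:4
  |U|=5: {0,1,3,5,6}:1  {1,2,3,5,6}:2  {1,3,4,5,6}:5  {2,3,4,5,6}:5
  start at 0(t): 12
  start at 2(q): 6
  start at 4(u): 3
sum over floor = 21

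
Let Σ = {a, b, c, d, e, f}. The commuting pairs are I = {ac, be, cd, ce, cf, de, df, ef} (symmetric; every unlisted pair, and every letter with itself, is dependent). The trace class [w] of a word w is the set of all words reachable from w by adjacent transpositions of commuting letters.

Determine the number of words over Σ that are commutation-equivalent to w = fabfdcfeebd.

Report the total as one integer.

drop 0:f onto floor
drop 1:a onto {0:f}
drop 2:b onto {1:a}
drop 3:f onto {2:b}
drop 4:d onto {2:b}
drop 5:c onto {2:b}
drop 6:f onto {3:f}
drop 7:e onto {1:a}
drop 8:e onto {7:e}
drop 9:b onto {4:d, 5:c, 6:f}
drop 10:d onto {9:b}
ground layer = {0:f}
drop-orders for the pieces not yet dropped (sum over which currently-grounded one goes next):
  1 to go: {8} 1  {10} 1
  2 to go: {7,8} 1  {8,10} 2  {9,10} 1
  3 to go: {4,9,10} 1  {5,9,10} 1  {6,9,10} 1  {7,8,10} 3  {8,9,10} 3
  4 to go: {3,6,9,10} 1  {4,5,9,10} 2  {4,6,9,10} 2  {4,8,9,10} 4  {5,6,9,10} 2  {5,8,9,10} 4  {6,8,9,10} 4  {7,8,9,10} 6
  5 to go: {3,4,6,9,10} 3  {3,5,6,9,10} 3  {3,6,8,9,10} 5  {4,5,6,9,10} 6  {4,5,8,9,10} 10  {4,6,8,9,10} 10  {4,7,8,9,10} 10  {5,6,8,9,10} 10  {5,7,8,9,10} 10  {6,7,8,9,10} 10
  6 to go: {3,4,5,6,9,10} 12  {3,4,6,8,9,10} 18  {3,5,6,8,9,10} 18  {3,6,7,8,9,10} 15  {4,5,6,8,9,10} 36  {4,5,7,8,9,10} 30  {4,6,7,8,9,10} 30  {5,6,7,8,9,10} 30
  7 to go: {2,3,4,5,6,9,10} 12  {3,4,5,6,8,9,10} 84  {3,4,6,7,8,9,10} 63  {3,5,6,7,8,9,10} 63  {4,5,6,7,8,9,10} 126
  8 to go: {2,3,4,5,6,8,9,10} 96  {3,4,5,6,7,8,9,10} 336
  9 to go: {2,3,4,5,6,7,8,9,10} 432
  if 0:f drops first: 432 orders

432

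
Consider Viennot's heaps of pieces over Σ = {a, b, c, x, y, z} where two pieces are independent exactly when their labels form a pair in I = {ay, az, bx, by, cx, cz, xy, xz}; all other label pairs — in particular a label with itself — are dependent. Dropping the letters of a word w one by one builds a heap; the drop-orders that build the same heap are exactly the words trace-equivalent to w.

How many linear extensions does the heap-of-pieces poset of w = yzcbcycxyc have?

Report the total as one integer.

20

drop 0:y onto floor
drop 1:z onto {0:y}
drop 2:c onto {0:y}
drop 3:b onto {1:z, 2:c}
drop 4:c onto {3:b}
drop 5:y onto {4:c}
drop 6:c onto {5:y}
drop 7:x onto floor
drop 8:y onto {6:c}
drop 9:c onto {8:y}
ground layer = {0:y, 7:x}
drop-orders for the pieces not yet dropped (sum over which currently-grounded one goes next):
  1 to go: {7} 1  {9} 1
  2 to go: {7,9} 2  {8,9} 1
  3 to go: {6,8,9} 1  {7,8,9} 3
  4 to go: {5,6,8,9} 1  {6,7,8,9} 4
  5 to go: {4,5,6,8,9} 1  {5,6,7,8,9} 5
  6 to go: {3,4,5,6,8,9} 1  {4,5,6,7,8,9} 6
  7 to go: {1,3,4,5,6,8,9} 1  {2,3,4,5,6,8,9} 1  {3,4,5,6,7,8,9} 7
  8 to go: {1,2,3,4,5,6,8,9} 2  {1,3,4,5,6,7,8,9} 8  {2,3,4,5,6,7,8,9} 8
  if 0:y drops first: 18 orders
  if 7:x drops first: 2 orders
heap linearizations: 20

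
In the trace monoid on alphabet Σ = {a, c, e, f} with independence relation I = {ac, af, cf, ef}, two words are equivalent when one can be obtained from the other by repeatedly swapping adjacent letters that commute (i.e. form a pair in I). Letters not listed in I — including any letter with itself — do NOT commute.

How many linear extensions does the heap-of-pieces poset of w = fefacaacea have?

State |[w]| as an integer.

450

#0=f has no predecessor
#1=e has no predecessor
#2=f depends on [0:f]
#3=a depends on [1:e]
#4=c depends on [1:e]
#5=a depends on [3:a]
#6=a depends on [5:a]
#7=c depends on [4:c]
#8=e depends on [6:a, 7:c]
#9=a depends on [8:e]
sources: [0:f, 1:e]
N(rest) = Σ N(rest − s) over sources s of rest; N(one piece) = 1:
  size 1 → [2]=1  [9]=1
  size 2 → [0,2]=1  [2,9]=2  [8,9]=1
  size 3 → [0,2,9]=3  [2,8,9]=3  [6,8,9]=1  [7,8,9]=1
  size 4 → [0,2,8,9]=6  [2,6,8,9]=4  [2,7,8,9]=4  [4,7,8,9]=1  [5,6,8,9]=1  [6,7,8,9]=2
  size 5 → [0,2,6,8,9]=10  [0,2,7,8,9]=10  [2,4,7,8,9]=5  [2,5,6,8,9]=5  [2,6,7,8,9]=10  [3,5,6,8,9]=1  [4,6,7,8,9]=3  [5,6,7,8,9]=3
  size 6 → [0,2,4,7,8,9]=15  [0,2,5,6,8,9]=15  [0,2,6,7,8,9]=30  [2,3,5,6,8,9]=6  [2,4,6,7,8,9]=18  [2,5,6,7,8,9]=18  [3,5,6,7,8,9]=4  [4,5,6,7,8,9]=6
  size 7 → [0,2,3,5,6,8,9]=21  [0,2,4,6,7,8,9]=63  [0,2,5,6,7,8,9]=63  [2,3,5,6,7,8,9]=28  [2,4,5,6,7,8,9]=42  [3,4,5,6,7,8,9]=10
  size 8 → [0,2,3,5,6,7,8,9]=112  [0,2,4,5,6,7,8,9]=168  [1,3,4,5,6,7,8,9]=10  [2,3,4,5,6,7,8,9]=80
  first=0(f) contributes 90
  first=1(e) contributes 360
|[w]| = 450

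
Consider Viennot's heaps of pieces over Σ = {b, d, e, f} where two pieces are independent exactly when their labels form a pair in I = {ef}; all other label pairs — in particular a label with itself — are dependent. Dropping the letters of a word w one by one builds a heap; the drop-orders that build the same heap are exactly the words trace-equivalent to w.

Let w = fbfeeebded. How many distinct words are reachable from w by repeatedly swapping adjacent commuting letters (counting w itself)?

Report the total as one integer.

drop 0:f onto floor
drop 1:b onto {0:f}
drop 2:f onto {1:b}
drop 3:e onto {1:b}
drop 4:e onto {3:e}
drop 5:e onto {4:e}
drop 6:b onto {2:f, 5:e}
drop 7:d onto {6:b}
drop 8:e onto {7:d}
drop 9:d onto {8:e}
ground layer = {0:f}
drop-orders for the pieces not yet dropped (sum over which currently-grounded one goes next):
  1 to go: {9} 1
  2 to go: {8,9} 1
  3 to go: {7,8,9} 1
  4 to go: {6,7,8,9} 1
  5 to go: {2,6,7,8,9} 1  {5,6,7,8,9} 1
  6 to go: {2,5,6,7,8,9} 2  {4,5,6,7,8,9} 1
  7 to go: {2,4,5,6,7,8,9} 3  {3,4,5,6,7,8,9} 1
  8 to go: {2,3,4,5,6,7,8,9} 4
  if 0:f drops first: 4 orders

4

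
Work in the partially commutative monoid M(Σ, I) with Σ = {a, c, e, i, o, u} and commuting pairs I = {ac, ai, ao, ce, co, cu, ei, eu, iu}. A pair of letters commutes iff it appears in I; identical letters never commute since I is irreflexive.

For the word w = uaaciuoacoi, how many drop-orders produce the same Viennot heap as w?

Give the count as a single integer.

323

drop 0:u onto floor
drop 1:a onto {0:u}
drop 2:a onto {1:a}
drop 3:c onto floor
drop 4:i onto {3:c}
drop 5:u onto {2:a}
drop 6:o onto {4:i, 5:u}
drop 7:a onto {5:u}
drop 8:c onto {4:i}
drop 9:o onto {6:o}
drop 10:i onto {8:c, 9:o}
ground layer = {0:u, 3:c}
drop-orders for the pieces not yet dropped (sum over which currently-grounded one goes next):
  1 to go: {7} 1  {10} 1
  2 to go: {7,10} 2  {8,10} 1  {9,10} 1
  3 to go: {6,9,10} 1  {7,8,10} 3  {7,9,10} 3  {8,9,10} 2
  4 to go: {6,7,9,10} 4  {6,8,9,10} 3  {7,8,9,10} 8
  5 to go: {4,6,8,9,10} 3  {5,6,7,9,10} 4  {6,7,8,9,10} 15
  6 to go: {2,5,6,7,9,10} 4  {3,4,6,8,9,10} 3  {4,6,7,8,9,10} 18  {5,6,7,8,9,10} 19
  7 to go: {1,2,5,6,7,9,10} 4  {2,5,6,7,8,9,10} 23  {3,4,6,7,8,9,10} 21  {4,5,6,7,8,9,10} 37
  8 to go: {0,1,2,5,6,7,9,10} 4  {1,2,5,6,7,8,9,10} 27  {2,4,5,6,7,8,9,10} 60  {3,4,5,6,7,8,9,10} 58
  9 to go: {0,1,2,5,6,7,8,9,10} 31  {1,2,4,5,6,7,8,9,10} 87  {2,3,4,5,6,7,8,9,10} 118
  if 0:u drops first: 205 orders
  if 3:c drops first: 118 orders
heap linearizations: 323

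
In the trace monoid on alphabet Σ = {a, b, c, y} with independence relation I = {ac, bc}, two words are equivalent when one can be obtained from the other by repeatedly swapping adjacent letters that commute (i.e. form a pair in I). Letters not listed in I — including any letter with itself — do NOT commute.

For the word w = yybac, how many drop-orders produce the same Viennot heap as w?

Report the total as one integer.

0(y) covers ∅
1(y) covers 0:y
2(b) covers 1:y
3(a) covers 2:b
4(c) covers 1:y
floor of heap: 0:y
completions by unplaced set U, small U first (add the entries for U minus each lowest piece of U):
  |U|=1: {3}:1  {4}:1
  |U|=2: {2,3}:1  {3,4}:2
  |U|=3: {2,3,4}:3
  start at 0(y): 3

3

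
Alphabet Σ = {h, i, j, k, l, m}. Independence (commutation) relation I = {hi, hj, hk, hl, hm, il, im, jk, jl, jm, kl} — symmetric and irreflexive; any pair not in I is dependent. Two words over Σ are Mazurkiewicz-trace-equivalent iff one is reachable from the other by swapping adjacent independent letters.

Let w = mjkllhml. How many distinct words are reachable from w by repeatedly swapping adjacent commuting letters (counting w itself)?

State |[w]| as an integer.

168

#0=m has no predecessor
#1=j has no predecessor
#2=k depends on [0:m]
#3=l depends on [0:m]
#4=l depends on [3:l]
#5=h has no predecessor
#6=m depends on [2:k, 4:l]
#7=l depends on [6:m]
sources: [0:m, 1:j, 5:h]
N(rest) = Σ N(rest − s) over sources s of rest; N(one piece) = 1:
  size 1 → [1]=1  [5]=1  [7]=1
  size 2 → [1,5]=2  [1,7]=2  [5,7]=2  [6,7]=1
  size 3 → [1,5,7]=6  [1,6,7]=3  [2,6,7]=1  [4,6,7]=1  [5,6,7]=3
  size 4 → [1,2,6,7]=4  [1,4,6,7]=4  [1,5,6,7]=12  [2,4,6,7]=2  [2,5,6,7]=4  [3,4,6,7]=1  [4,5,6,7]=4
  size 5 → [1,2,4,6,7]=10  [1,2,5,6,7]=20  [1,3,4,6,7]=5  [1,4,5,6,7]=20  [2,3,4,6,7]=3  [2,4,5,6,7]=10  [3,4,5,6,7]=5
  size 6 → [0,2,3,4,6,7]=3  [1,2,3,4,6,7]=18  [1,2,4,5,6,7]=60  [1,3,4,5,6,7]=30  [2,3,4,5,6,7]=18
  first=0(m) contributes 126
  first=1(j) contributes 21
  first=5(h) contributes 21
|[w]| = 168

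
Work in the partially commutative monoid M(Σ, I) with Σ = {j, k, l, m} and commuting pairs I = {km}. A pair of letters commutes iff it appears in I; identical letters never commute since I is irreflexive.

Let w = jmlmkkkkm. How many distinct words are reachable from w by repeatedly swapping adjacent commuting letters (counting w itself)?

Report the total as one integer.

15

drop 0:j onto floor
drop 1:m onto {0:j}
drop 2:l onto {1:m}
drop 3:m onto {2:l}
drop 4:k onto {2:l}
drop 5:k onto {4:k}
drop 6:k onto {5:k}
drop 7:k onto {6:k}
drop 8:m onto {3:m}
ground layer = {0:j}
drop-orders for the pieces not yet dropped (sum over which currently-grounded one goes next):
  1 to go: {7} 1  {8} 1
  2 to go: {3,8} 1  {6,7} 1  {7,8} 2
  3 to go: {3,7,8} 3  {5,6,7} 1  {6,7,8} 3
  4 to go: {3,6,7,8} 6  {4,5,6,7} 1  {5,6,7,8} 4
  5 to go: {3,5,6,7,8} 10  {4,5,6,7,8} 5
  6 to go: {3,4,5,6,7,8} 15
  7 to go: {2,3,4,5,6,7,8} 15
  if 0:j drops first: 15 orders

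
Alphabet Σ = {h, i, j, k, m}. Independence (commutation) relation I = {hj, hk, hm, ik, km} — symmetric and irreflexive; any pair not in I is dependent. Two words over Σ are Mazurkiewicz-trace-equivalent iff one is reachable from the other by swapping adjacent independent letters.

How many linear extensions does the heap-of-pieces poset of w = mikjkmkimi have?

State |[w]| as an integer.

45

piece 0:m — minimal
piece 1:i rests on {0:m}
piece 2:k — minimal
piece 3:j rests on {1:i, 2:k}
piece 4:k rests on {3:j}
piece 5:m rests on {3:j}
piece 6:k rests on {4:k}
piece 7:i rests on {5:m}
piece 8:m rests on {7:i}
piece 9:i rests on {8:m}
minimal pieces: {0:m, 2:k}
ways to finish when only these pieces remain (= sum over removing one remaining piece with nothing left below it):
  1 left: {6}→1  {9}→1
  2 left: {4,6}→1  {6,9}→2  {8,9}→1
  3 left: {4,6,9}→3  {6,8,9}→3  {7,8,9}→1
  4 left: {4,6,8,9}→6  {5,7,8,9}→1  {6,7,8,9}→4
  5 left: {4,6,7,8,9}→10  {5,6,7,8,9}→5
  6 left: {4,5,6,7,8,9}→15
  7 left: {3,4,5,6,7,8,9}→15
  8 left: {1,3,4,5,6,7,8,9}→15  {2,3,4,5,6,7,8,9}→15
  placing 0:m first → 30 extensions
  placing 2:k first → 15 extensions
total linear extensions = 45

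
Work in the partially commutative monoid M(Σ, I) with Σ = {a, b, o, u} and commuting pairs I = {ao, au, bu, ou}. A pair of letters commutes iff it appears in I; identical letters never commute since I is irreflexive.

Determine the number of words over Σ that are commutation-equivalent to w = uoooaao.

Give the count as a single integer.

piece 0:u — minimal
piece 1:o — minimal
piece 2:o rests on {1:o}
piece 3:o rests on {2:o}
piece 4:a — minimal
piece 5:a rests on {4:a}
piece 6:o rests on {3:o}
minimal pieces: {0:u, 1:o, 4:a}
ways to finish when only these pieces remain (= sum over removing one remaining piece with nothing left below it):
  1 left: {0}→1  {5}→1  {6}→1
  2 left: {0,5}→2  {0,6}→2  {3,6}→1  {4,5}→1  {5,6}→2
  3 left: {0,3,6}→3  {0,4,5}→3  {0,5,6}→6  {2,3,6}→1  {3,5,6}→3  {4,5,6}→3
  4 left: {0,2,3,6}→4  {0,3,5,6}→12  {0,4,5,6}→12  {1,2,3,6}→1  {2,3,5,6}→4  {3,4,5,6}→6
  5 left: {0,1,2,3,6}→5  {0,2,3,5,6}→20  {0,3,4,5,6}→30  {1,2,3,5,6}→5  {2,3,4,5,6}→10
  placing 0:u first → 15 extensions
  placing 1:o first → 60 extensions
  placing 4:a first → 30 extensions
total linear extensions = 105

105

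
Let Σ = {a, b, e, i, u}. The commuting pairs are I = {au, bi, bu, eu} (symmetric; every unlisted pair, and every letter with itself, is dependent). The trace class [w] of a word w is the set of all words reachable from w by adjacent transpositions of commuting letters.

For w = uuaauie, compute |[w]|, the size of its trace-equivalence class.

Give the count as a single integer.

0(u) covers ∅
1(u) covers 0:u
2(a) covers ∅
3(a) covers 2:a
4(u) covers 1:u
5(i) covers 3:a, 4:u
6(e) covers 5:i
floor of heap: 0:u, 2:a
completions by unplaced set U, small U first (add the entries for U minus each lowest piece of U):
  |U|=1: {6}:1
  |U|=2: {5,6}:1
  |U|=3: {3,5,6}:1  {4,5,6}:1
  |U|=4: {1,4,5,6}:1  {2,3,5,6}:1  {3,4,5,6}:2
  |U|=5: {0,1,4,5,6}:1  {1,3,4,5,6}:3  {2,3,4,5,6}:3
  start at 0(u): 6
  start at 2(a): 4
sum over floor = 10

10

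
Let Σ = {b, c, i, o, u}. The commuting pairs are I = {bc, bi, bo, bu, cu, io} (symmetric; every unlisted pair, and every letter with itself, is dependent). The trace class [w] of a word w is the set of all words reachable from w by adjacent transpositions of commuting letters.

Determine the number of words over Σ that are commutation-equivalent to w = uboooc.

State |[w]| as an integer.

6

#0=u has no predecessor
#1=b has no predecessor
#2=o depends on [0:u]
#3=o depends on [2:o]
#4=o depends on [3:o]
#5=c depends on [4:o]
sources: [0:u, 1:b]
N(rest) = Σ N(rest − s) over sources s of rest; N(one piece) = 1:
  size 1 → [1]=1  [5]=1
  size 2 → [1,5]=2  [4,5]=1
  size 3 → [1,4,5]=3  [3,4,5]=1
  size 4 → [1,3,4,5]=4  [2,3,4,5]=1
  first=0(u) contributes 5
  first=1(b) contributes 1
|[w]| = 6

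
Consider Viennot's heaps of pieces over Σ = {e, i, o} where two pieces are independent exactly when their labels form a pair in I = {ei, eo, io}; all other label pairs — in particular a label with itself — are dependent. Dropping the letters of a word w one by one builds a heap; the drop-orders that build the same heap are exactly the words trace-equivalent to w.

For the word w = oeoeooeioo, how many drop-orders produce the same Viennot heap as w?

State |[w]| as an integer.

#0=o has no predecessor
#1=e has no predecessor
#2=o depends on [0:o]
#3=e depends on [1:e]
#4=o depends on [2:o]
#5=o depends on [4:o]
#6=e depends on [3:e]
#7=i has no predecessor
#8=o depends on [5:o]
#9=o depends on [8:o]
sources: [0:o, 1:e, 7:i]
N(rest) = Σ N(rest − s) over sources s of rest; N(one piece) = 1:
  size 1 → [6]=1  [7]=1  [9]=1
  size 2 → [3,6]=1  [6,7]=2  [6,9]=2  [7,9]=2  [8,9]=1
  size 3 → [1,3,6]=1  [3,6,7]=3  [3,6,9]=3  [5,8,9]=1  [6,7,9]=6  [6,8,9]=3  [7,8,9]=3
  size 4 → [1,3,6,7]=4  [1,3,6,9]=4  [3,6,7,9]=12  [3,6,8,9]=6  [4,5,8,9]=1  [5,6,8,9]=4  [5,7,8,9]=4  [6,7,8,9]=12
  size 5 → [1,3,6,7,9]=20  [1,3,6,8,9]=10  [2,4,5,8,9]=1  [3,5,6,8,9]=10  [3,6,7,8,9]=30  [4,5,6,8,9]=5  [4,5,7,8,9]=5  [5,6,7,8,9]=20
  size 6 → [0,2,4,5,8,9]=1  [1,3,5,6,8,9]=20  [1,3,6,7,8,9]=60  [2,4,5,6,8,9]=6  [2,4,5,7,8,9]=6  [3,4,5,6,8,9]=15  [3,5,6,7,8,9]=60  [4,5,6,7,8,9]=30
  size 7 → [0,2,4,5,6,8,9]=7  [0,2,4,5,7,8,9]=7  [1,3,4,5,6,8,9]=35  [1,3,5,6,7,8,9]=140  [2,3,4,5,6,8,9]=21  [2,4,5,6,7,8,9]=42  [3,4,5,6,7,8,9]=105
  size 8 → [0,2,3,4,5,6,8,9]=28  [0,2,4,5,6,7,8,9]=56  [1,2,3,4,5,6,8,9]=56  [1,3,4,5,6,7,8,9]=280  [2,3,4,5,6,7,8,9]=168
  first=0(o) contributes 504
  first=1(e) contributes 252
  first=7(i) contributes 84
|[w]| = 840

840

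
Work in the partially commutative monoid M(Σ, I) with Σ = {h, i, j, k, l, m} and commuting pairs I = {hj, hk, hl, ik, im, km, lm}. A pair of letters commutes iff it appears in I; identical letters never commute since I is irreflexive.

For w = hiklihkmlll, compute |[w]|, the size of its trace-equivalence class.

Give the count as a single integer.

75

piece 0:h — minimal
piece 1:i rests on {0:h}
piece 2:k — minimal
piece 3:l rests on {1:i, 2:k}
piece 4:i rests on {3:l}
piece 5:h rests on {4:i}
piece 6:k rests on {3:l}
piece 7:m rests on {5:h}
piece 8:l rests on {4:i, 6:k}
piece 9:l rests on {8:l}
piece 10:l rests on {9:l}
minimal pieces: {0:h, 2:k}
ways to finish when only these pieces remain (= sum over removing one remaining piece with nothing left below it):
  1 left: {7}→1  {10}→1
  2 left: {5,7}→1  {7,10}→2  {9,10}→1
  3 left: {5,7,10}→3  {7,9,10}→3  {8,9,10}→1
  4 left: {5,7,9,10}→6  {6,8,9,10}→1  {7,8,9,10}→4
  5 left: {5,7,8,9,10}→10  {6,7,8,9,10}→5
  6 left: {4,5,7,8,9,10}→10  {5,6,7,8,9,10}→15
  7 left: {4,5,6,7,8,9,10}→25
  8 left: {3,4,5,6,7,8,9,10}→25
  9 left: {1,3,4,5,6,7,8,9,10}→25  {2,3,4,5,6,7,8,9,10}→25
  placing 0:h first → 50 extensions
  placing 2:k first → 25 extensions
total linear extensions = 75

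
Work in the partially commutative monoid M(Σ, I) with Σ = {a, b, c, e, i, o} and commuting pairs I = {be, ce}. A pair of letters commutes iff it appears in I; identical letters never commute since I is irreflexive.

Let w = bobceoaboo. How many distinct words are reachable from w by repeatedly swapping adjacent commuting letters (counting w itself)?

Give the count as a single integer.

3

0(b) covers ∅
1(o) covers 0:b
2(b) covers 1:o
3(c) covers 2:b
4(e) covers 1:o
5(o) covers 3:c, 4:e
6(a) covers 5:o
7(b) covers 6:a
8(o) covers 7:b
9(o) covers 8:o
floor of heap: 0:b
completions by unplaced set U, small U first (add the entries for U minus each lowest piece of U):
  |U|=1: {9}:1
  |U|=2: {8,9}:1
  |U|=3: {7,8,9}:1
  |U|=4: {6,7,8,9}:1
  |U|=5: {5,6,7,8,9}:1
  |U|=6: {3,5,6,7,8,9}:1  {4,5,6,7,8,9}:1
  |U|=7: {2,3,5,6,7,8,9}:1  {3,4,5,6,7,8,9}:2
  |U|=8: {2,3,4,5,6,7,8,9}:3
  start at 0(b): 3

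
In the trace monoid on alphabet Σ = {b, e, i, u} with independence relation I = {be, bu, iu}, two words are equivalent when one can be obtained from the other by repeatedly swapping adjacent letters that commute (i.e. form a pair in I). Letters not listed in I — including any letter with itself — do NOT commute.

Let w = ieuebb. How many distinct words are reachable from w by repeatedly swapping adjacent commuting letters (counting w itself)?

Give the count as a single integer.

0(i) covers ∅
1(e) covers 0:i
2(u) covers 1:e
3(e) covers 2:u
4(b) covers 0:i
5(b) covers 4:b
floor of heap: 0:i
completions by unplaced set U, small U first (add the entries for U minus each lowest piece of U):
  |U|=1: {3}:1  {5}:1
  |U|=2: {2,3}:1  {3,5}:2  {4,5}:1
  |U|=3: {1,2,3}:1  {2,3,5}:3  {3,4,5}:3
  |U|=4: {1,2,3,5}:4  {2,3,4,5}:6
  start at 0(i): 10

10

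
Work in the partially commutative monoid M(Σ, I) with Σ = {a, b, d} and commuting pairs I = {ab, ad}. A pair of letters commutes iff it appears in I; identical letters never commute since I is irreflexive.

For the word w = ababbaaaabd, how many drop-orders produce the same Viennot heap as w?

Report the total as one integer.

462

0(a) covers ∅
1(b) covers ∅
2(a) covers 0:a
3(b) covers 1:b
4(b) covers 3:b
5(a) covers 2:a
6(a) covers 5:a
7(a) covers 6:a
8(a) covers 7:a
9(b) covers 4:b
10(d) covers 9:b
floor of heap: 0:a, 1:b
completions by unplaced set U, small U first (add the entries for U minus each lowest piece of U):
  |U|=1: {8}:1  {10}:1
  |U|=2: {7,8}:1  {8,10}:2  {9,10}:1
  |U|=3: {4,9,10}:1  {6,7,8}:1  {7,8,10}:3  {8,9,10}:3
  |U|=4: {3,4,9,10}:1  {4,8,9,10}:4  {5,6,7,8}:1  {6,7,8,10}:4  {7,8,9,10}:6
  |U|=5: {1,3,4,9,10}:1  {2,5,6,7,8}:1  {3,4,8,9,10}:5  {4,7,8,9,10}:10  {5,6,7,8,10}:5  {6,7,8,9,10}:10
  |U|=6: {0,2,5,6,7,8}:1  {1,3,4,8,9,10}:6  {2,5,6,7,8,10}:6  {3,4,7,8,9,10}:15  {4,6,7,8,9,10}:20  {5,6,7,8,9,10}:15
  |U|=7: {0,2,5,6,7,8,10}:7  {1,3,4,7,8,9,10}:21  {2,5,6,7,8,9,10}:21  {3,4,6,7,8,9,10}:35  {4,5,6,7,8,9,10}:35
  |U|=8: {0,2,5,6,7,8,9,10}:28  {1,3,4,6,7,8,9,10}:56  {2,4,5,6,7,8,9,10}:56  {3,4,5,6,7,8,9,10}:70
  |U|=9: {0,2,4,5,6,7,8,9,10}:84  {1,3,4,5,6,7,8,9,10}:126  {2,3,4,5,6,7,8,9,10}:126
  start at 0(a): 252
  start at 1(b): 210
sum over floor = 462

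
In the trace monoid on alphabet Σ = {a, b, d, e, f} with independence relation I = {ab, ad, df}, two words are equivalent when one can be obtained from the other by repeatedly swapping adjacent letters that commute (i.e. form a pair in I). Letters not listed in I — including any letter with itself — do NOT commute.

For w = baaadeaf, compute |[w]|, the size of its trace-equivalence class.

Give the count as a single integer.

10

#0=b has no predecessor
#1=a has no predecessor
#2=a depends on [1:a]
#3=a depends on [2:a]
#4=d depends on [0:b]
#5=e depends on [3:a, 4:d]
#6=a depends on [5:e]
#7=f depends on [6:a]
sources: [0:b, 1:a]
N(rest) = Σ N(rest − s) over sources s of rest; N(one piece) = 1:
  size 1 → [7]=1
  size 2 → [6,7]=1
  size 3 → [5,6,7]=1
  size 4 → [3,5,6,7]=1  [4,5,6,7]=1
  size 5 → [0,4,5,6,7]=1  [2,3,5,6,7]=1  [3,4,5,6,7]=2
  size 6 → [0,3,4,5,6,7]=3  [1,2,3,5,6,7]=1  [2,3,4,5,6,7]=3
  first=0(b) contributes 4
  first=1(a) contributes 6
|[w]| = 10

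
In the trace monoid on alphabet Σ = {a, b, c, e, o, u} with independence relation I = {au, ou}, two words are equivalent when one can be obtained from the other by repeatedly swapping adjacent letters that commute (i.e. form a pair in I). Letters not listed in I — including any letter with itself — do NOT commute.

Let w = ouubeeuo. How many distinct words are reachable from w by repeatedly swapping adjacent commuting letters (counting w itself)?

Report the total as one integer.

6

0(o) covers ∅
1(u) covers ∅
2(u) covers 1:u
3(b) covers 0:o, 2:u
4(e) covers 3:b
5(e) covers 4:e
6(u) covers 5:e
7(o) covers 5:e
floor of heap: 0:o, 1:u
completions by unplaced set U, small U first (add the entries for U minus each lowest piece of U):
  |U|=1: {6}:1  {7}:1
  |U|=2: {6,7}:2
  |U|=3: {5,6,7}:2
  |U|=4: {4,5,6,7}:2
  |U|=5: {3,4,5,6,7}:2
  |U|=6: {0,3,4,5,6,7}:2  {2,3,4,5,6,7}:2
  start at 0(o): 2
  start at 1(u): 4
sum over floor = 6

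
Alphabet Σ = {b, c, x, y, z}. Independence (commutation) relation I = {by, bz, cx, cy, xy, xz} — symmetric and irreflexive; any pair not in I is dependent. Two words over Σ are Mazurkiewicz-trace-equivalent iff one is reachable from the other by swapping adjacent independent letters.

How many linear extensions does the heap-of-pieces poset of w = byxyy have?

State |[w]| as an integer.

0(b) covers ∅
1(y) covers ∅
2(x) covers 0:b
3(y) covers 1:y
4(y) covers 3:y
floor of heap: 0:b, 1:y
completions by unplaced set U, small U first (add the entries for U minus each lowest piece of U):
  |U|=1: {2}:1  {4}:1
  |U|=2: {0,2}:1  {2,4}:2  {3,4}:1
  |U|=3: {0,2,4}:3  {1,3,4}:1  {2,3,4}:3
  start at 0(b): 4
  start at 1(y): 6
sum over floor = 10

10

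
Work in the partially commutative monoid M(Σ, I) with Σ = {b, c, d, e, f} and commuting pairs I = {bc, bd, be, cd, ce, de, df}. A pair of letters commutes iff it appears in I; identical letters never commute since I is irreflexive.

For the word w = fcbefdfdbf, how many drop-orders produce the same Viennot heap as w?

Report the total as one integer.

270

drop 0:f onto floor
drop 1:c onto {0:f}
drop 2:b onto {0:f}
drop 3:e onto {0:f}
drop 4:f onto {1:c, 2:b, 3:e}
drop 5:d onto floor
drop 6:f onto {4:f}
drop 7:d onto {5:d}
drop 8:b onto {6:f}
drop 9:f onto {8:b}
ground layer = {0:f, 5:d}
drop-orders for the pieces not yet dropped (sum over which currently-grounded one goes next):
  1 to go: {7} 1  {9} 1
  2 to go: {5,7} 1  {7,9} 2  {8,9} 1
  3 to go: {5,7,9} 3  {6,8,9} 1  {7,8,9} 3
  4 to go: {4,6,8,9} 1  {5,7,8,9} 6  {6,7,8,9} 4
  5 to go: {1,4,6,8,9} 1  {2,4,6,8,9} 1  {3,4,6,8,9} 1  {4,6,7,8,9} 5  {5,6,7,8,9} 10
  6 to go: {1,2,4,6,8,9} 2  {1,3,4,6,8,9} 2  {1,4,6,7,8,9} 6  {2,3,4,6,8,9} 2  {2,4,6,7,8,9} 6  {3,4,6,7,8,9} 6  {4,5,6,7,8,9} 15
  7 to go: {1,2,3,4,6,8,9} 6  {1,2,4,6,7,8,9} 14  {1,3,4,6,7,8,9} 14  {1,4,5,6,7,8,9} 21  {2,3,4,6,7,8,9} 14  {2,4,5,6,7,8,9} 21  {3,4,5,6,7,8,9} 21
  8 to go: {0,1,2,3,4,6,8,9} 6  {1,2,3,4,6,7,8,9} 48  {1,2,4,5,6,7,8,9} 56  {1,3,4,5,6,7,8,9} 56  {2,3,4,5,6,7,8,9} 56
  if 0:f drops first: 216 orders
  if 5:d drops first: 54 orders
heap linearizations: 270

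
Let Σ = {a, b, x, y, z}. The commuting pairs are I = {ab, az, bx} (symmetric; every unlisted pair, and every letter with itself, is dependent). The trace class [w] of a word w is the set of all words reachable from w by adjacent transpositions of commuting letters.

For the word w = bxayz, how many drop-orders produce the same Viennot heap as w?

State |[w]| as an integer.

3

0(b) covers ∅
1(x) covers ∅
2(a) covers 1:x
3(y) covers 0:b, 2:a
4(z) covers 3:y
floor of heap: 0:b, 1:x
completions by unplaced set U, small U first (add the entries for U minus each lowest piece of U):
  |U|=1: {4}:1
  |U|=2: {3,4}:1
  |U|=3: {0,3,4}:1  {2,3,4}:1
  start at 0(b): 1
  start at 1(x): 2
sum over floor = 3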